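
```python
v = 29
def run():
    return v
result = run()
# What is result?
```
29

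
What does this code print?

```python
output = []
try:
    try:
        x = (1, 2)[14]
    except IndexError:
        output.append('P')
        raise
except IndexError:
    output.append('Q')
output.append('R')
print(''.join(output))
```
PQR

raise without argument re-raises current exception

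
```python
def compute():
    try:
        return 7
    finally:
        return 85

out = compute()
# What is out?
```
85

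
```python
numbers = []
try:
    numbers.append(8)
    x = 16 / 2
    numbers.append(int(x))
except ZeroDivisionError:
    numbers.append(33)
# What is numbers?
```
[8, 8]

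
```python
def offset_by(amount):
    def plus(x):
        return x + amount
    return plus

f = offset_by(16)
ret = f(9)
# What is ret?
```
25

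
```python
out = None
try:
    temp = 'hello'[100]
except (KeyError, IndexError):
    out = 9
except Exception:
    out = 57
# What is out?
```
9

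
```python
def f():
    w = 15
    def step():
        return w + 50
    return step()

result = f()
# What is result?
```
65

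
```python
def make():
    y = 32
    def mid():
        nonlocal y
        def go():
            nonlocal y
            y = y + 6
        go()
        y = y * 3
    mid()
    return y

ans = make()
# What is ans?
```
114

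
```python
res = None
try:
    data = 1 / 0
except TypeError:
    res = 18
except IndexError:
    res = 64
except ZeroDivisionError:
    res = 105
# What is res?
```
105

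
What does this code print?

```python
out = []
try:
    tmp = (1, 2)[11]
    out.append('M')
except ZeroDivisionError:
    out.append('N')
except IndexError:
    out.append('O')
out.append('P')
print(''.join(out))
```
OP

IndexError is caught by its specific handler, not ZeroDivisionError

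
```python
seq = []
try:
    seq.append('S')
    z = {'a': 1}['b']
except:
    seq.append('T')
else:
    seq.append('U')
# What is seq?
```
['S', 'T']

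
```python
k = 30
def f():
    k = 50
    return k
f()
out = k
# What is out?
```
30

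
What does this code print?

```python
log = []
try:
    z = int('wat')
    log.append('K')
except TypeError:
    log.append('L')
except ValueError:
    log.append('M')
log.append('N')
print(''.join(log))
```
MN

ValueError is caught by its specific handler, not TypeError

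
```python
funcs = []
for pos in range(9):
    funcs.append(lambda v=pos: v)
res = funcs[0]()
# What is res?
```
0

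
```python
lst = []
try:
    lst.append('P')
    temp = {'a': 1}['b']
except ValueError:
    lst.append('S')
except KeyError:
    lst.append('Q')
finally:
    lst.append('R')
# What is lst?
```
['P', 'Q', 'R']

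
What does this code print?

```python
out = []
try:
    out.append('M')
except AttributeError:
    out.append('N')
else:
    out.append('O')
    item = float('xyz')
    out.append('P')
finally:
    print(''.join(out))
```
MO

Try succeeds, else appends 'O', ValueError in else is uncaught, finally prints before exception propagates ('P' never appended)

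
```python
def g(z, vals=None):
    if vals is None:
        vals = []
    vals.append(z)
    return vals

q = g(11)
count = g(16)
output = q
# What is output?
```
[11]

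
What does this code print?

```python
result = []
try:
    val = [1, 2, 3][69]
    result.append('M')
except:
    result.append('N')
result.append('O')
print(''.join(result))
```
NO

Exception raised in try, caught by bare except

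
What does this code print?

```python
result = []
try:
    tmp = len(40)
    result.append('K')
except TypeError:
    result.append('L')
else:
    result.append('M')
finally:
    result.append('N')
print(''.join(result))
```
LN

Exception: except runs, else skipped, finally runs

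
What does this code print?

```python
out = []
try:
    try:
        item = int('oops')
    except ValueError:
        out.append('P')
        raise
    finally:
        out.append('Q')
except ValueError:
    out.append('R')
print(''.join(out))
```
PQR

finally runs before re-raised exception propagates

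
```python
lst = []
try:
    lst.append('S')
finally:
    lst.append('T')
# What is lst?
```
['S', 'T']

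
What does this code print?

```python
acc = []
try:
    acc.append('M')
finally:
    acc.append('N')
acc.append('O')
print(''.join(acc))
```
MNO

try/finally without except, no exception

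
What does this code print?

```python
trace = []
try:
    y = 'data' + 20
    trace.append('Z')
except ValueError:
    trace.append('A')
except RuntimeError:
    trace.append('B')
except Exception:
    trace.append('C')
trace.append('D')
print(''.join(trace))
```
CD

TypeError not specifically caught, falls to Exception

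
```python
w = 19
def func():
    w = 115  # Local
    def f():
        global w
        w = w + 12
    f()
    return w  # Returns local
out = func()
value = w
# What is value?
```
31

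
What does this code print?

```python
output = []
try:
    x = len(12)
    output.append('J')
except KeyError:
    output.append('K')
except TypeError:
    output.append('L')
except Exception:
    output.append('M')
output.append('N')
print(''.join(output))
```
LN

TypeError matches before generic Exception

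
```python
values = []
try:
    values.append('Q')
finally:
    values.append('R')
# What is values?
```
['Q', 'R']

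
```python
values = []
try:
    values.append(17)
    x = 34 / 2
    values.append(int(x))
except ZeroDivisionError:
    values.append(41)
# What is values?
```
[17, 17]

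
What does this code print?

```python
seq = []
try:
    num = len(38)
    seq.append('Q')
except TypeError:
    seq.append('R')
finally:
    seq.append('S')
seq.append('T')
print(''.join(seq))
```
RST

finally always runs, even after exception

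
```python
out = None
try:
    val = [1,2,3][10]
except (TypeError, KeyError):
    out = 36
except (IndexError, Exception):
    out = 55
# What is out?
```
55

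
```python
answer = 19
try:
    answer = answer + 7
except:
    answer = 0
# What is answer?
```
26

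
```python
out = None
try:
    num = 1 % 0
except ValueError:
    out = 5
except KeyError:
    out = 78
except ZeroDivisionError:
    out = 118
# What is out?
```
118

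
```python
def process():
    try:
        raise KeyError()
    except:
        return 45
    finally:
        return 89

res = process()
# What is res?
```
89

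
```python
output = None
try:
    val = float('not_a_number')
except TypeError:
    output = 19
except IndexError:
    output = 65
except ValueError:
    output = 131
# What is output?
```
131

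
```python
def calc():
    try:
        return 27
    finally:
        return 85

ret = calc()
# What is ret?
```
85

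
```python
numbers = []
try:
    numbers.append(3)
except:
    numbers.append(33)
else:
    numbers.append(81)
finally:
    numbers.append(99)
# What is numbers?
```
[3, 81, 99]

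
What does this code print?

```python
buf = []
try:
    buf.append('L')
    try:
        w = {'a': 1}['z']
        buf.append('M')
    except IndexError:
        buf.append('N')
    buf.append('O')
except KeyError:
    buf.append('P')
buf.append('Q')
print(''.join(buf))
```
LPQ

Inner handler doesn't match, propagates to outer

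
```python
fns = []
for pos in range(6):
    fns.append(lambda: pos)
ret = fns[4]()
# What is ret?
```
5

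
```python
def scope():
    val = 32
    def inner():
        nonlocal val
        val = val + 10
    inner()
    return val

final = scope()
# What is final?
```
42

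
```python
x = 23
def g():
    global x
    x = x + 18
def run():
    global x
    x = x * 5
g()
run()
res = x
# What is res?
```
205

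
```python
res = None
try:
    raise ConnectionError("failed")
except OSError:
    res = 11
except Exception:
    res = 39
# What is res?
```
11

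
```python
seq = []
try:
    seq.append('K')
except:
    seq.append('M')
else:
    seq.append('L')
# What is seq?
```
['K', 'L']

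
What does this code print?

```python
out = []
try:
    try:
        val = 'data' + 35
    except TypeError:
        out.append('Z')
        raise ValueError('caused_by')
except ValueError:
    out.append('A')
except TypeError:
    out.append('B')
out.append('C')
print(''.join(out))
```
ZAC

ValueError raised and caught, original TypeError not re-raised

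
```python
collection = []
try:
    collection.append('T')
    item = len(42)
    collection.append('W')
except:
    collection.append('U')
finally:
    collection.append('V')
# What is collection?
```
['T', 'U', 'V']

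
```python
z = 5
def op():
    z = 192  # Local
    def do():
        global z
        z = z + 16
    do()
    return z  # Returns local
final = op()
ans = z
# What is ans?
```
21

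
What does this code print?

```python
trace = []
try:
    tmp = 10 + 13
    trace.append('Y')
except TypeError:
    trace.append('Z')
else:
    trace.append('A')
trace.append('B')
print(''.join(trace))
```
YAB

else block runs when no exception occurs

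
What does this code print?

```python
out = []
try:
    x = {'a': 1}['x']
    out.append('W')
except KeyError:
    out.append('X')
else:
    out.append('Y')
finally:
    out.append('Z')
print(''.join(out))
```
XZ

Exception: except runs, else skipped, finally runs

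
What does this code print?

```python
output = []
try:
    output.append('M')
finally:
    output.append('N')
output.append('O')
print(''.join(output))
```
MNO

try/finally without except, no exception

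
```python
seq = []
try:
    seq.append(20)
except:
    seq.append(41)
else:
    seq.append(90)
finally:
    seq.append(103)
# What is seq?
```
[20, 90, 103]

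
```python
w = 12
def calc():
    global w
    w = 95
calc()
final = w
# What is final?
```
95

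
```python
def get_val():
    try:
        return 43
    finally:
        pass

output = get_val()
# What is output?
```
43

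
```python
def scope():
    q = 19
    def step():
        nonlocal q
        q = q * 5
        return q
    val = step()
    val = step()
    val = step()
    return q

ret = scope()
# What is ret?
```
2375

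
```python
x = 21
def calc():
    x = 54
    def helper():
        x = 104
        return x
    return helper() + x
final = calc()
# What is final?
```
158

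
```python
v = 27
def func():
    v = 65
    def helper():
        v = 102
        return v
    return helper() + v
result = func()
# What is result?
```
167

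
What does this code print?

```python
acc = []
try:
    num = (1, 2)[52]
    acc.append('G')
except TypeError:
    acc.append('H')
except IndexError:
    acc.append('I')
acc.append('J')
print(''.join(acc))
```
IJ

IndexError is caught by its specific handler, not TypeError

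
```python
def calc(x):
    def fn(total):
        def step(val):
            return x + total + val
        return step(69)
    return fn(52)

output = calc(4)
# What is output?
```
125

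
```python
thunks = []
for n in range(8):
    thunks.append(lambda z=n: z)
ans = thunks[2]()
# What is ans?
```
2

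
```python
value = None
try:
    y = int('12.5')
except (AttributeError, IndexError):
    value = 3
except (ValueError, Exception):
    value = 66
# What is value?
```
66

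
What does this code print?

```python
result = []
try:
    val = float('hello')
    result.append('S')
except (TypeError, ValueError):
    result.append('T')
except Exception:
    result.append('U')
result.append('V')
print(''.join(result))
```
TV

ValueError matches tuple containing it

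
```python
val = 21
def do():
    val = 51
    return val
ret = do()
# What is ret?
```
51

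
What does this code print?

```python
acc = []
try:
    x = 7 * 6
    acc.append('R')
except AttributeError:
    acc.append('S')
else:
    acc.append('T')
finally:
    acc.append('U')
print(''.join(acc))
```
RTU

else runs before finally when no exception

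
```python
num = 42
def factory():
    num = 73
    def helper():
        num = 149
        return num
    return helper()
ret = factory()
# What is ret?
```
149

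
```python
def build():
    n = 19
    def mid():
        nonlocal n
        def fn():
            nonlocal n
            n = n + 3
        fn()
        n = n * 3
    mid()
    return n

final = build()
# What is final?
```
66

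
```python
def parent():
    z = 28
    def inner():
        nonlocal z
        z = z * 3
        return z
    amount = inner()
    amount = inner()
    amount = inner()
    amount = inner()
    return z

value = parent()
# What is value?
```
2268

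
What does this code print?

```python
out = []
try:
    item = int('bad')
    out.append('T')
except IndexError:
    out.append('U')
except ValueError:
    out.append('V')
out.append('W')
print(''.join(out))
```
VW

ValueError is caught by its specific handler, not IndexError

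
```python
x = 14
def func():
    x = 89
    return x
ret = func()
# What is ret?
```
89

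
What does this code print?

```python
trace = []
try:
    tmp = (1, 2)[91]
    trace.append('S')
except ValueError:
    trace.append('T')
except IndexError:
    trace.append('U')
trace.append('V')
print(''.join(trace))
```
UV

IndexError is caught by its specific handler, not ValueError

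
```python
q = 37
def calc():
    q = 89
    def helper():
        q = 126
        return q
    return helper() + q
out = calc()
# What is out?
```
215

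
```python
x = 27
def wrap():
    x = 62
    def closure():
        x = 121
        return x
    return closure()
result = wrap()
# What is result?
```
121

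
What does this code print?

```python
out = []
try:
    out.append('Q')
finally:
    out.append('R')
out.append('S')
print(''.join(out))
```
QRS

try/finally without except, no exception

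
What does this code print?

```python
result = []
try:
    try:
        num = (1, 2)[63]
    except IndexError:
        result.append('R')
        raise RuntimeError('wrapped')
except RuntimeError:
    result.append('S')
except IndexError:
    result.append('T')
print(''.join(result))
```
RS

New RuntimeError raised, caught by outer RuntimeError handler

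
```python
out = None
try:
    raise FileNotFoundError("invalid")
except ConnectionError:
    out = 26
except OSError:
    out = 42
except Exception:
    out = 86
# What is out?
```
42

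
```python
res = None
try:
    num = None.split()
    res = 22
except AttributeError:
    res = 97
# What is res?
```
97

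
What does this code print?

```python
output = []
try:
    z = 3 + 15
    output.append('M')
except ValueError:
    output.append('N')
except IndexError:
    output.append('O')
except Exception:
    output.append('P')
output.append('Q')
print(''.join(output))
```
MQ

No exception, try block completes normally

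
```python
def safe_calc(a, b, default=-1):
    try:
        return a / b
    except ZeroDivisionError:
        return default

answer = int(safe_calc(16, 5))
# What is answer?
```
3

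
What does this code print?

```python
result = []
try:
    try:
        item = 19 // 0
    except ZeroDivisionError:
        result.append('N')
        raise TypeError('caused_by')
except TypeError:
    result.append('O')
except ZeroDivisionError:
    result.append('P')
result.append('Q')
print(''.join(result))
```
NOQ

TypeError raised and caught, original ZeroDivisionError not re-raised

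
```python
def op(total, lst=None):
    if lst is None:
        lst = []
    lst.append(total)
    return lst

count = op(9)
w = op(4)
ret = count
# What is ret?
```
[9]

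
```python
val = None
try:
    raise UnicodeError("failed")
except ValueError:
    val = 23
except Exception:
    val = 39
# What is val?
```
23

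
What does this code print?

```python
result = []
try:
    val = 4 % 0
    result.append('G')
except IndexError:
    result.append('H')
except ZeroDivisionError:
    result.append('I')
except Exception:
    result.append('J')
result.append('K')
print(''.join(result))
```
IK

ZeroDivisionError matches before generic Exception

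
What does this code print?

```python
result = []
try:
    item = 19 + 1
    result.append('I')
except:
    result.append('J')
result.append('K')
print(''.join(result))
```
IK

No exception, try block completes normally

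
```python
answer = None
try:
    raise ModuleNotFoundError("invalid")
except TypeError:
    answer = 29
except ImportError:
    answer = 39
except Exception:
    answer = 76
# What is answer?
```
39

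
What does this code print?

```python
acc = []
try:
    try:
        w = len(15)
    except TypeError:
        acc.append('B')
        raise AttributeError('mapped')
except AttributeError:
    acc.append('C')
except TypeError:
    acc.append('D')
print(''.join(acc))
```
BC

New AttributeError raised, caught by outer AttributeError handler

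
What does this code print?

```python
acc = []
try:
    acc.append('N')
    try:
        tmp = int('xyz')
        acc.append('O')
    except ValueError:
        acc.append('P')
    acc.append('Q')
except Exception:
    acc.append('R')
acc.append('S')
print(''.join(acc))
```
NPQS

Inner exception caught by inner handler, outer continues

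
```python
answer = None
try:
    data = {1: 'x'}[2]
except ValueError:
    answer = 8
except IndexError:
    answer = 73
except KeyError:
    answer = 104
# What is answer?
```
104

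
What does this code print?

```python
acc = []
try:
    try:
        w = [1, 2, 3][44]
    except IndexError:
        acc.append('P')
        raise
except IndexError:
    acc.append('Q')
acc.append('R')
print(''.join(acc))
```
PQR

raise without argument re-raises current exception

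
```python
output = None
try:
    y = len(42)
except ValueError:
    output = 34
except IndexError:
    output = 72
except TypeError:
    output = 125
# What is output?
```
125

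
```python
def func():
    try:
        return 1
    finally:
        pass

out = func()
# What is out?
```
1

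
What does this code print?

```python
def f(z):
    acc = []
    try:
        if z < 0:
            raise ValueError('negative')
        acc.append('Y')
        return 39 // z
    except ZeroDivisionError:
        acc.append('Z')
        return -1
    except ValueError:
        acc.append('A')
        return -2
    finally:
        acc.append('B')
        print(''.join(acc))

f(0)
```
YZB

z=0 causes ZeroDivisionError, caught, finally prints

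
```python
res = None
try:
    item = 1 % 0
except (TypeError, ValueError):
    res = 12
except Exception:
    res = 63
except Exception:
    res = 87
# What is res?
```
63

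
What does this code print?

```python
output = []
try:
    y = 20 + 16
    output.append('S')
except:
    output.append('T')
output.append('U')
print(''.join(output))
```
SU

No exception, try block completes normally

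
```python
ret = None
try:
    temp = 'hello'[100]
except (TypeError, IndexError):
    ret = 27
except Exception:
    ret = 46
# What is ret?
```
27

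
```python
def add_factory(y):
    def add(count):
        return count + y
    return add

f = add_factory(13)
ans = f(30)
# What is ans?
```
43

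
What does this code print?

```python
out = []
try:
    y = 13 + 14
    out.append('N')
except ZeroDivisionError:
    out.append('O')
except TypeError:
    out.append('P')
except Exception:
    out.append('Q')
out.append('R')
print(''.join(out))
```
NR

No exception, try block completes normally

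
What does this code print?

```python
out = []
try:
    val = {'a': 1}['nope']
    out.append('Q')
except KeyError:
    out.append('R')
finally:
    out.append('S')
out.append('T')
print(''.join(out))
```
RST

finally always runs, even after exception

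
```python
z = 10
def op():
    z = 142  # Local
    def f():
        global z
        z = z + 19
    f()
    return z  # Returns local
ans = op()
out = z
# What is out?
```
29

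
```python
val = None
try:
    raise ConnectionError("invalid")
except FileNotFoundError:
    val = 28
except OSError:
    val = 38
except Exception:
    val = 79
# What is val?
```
38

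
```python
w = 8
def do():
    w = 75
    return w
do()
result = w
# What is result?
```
8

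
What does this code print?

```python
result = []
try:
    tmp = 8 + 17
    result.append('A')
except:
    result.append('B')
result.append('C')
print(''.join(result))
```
AC

No exception, try block completes normally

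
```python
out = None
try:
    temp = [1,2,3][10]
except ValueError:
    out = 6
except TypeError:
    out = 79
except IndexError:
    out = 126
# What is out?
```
126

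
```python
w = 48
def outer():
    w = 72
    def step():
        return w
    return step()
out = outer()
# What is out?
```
72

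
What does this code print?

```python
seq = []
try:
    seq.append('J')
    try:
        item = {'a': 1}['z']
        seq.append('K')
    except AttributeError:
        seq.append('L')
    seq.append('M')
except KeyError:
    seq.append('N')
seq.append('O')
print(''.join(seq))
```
JNO

Inner handler doesn't match, propagates to outer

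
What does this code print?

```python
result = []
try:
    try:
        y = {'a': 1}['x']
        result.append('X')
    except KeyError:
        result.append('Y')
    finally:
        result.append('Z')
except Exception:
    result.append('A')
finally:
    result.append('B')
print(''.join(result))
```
YZB

Both finally blocks run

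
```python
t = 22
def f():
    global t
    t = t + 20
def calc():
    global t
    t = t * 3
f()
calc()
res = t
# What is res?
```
126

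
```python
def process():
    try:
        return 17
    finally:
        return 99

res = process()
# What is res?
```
99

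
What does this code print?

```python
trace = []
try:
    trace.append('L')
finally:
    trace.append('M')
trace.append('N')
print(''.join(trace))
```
LMN

try/finally without except, no exception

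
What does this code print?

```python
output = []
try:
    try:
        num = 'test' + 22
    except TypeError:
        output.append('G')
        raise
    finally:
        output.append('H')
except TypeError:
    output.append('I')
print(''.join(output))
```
GHI

finally runs before re-raised exception propagates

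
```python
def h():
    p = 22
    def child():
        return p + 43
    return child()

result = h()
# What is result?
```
65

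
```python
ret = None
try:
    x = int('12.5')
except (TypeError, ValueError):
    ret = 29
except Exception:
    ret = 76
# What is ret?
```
29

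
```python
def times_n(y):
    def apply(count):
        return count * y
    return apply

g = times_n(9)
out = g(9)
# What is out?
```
81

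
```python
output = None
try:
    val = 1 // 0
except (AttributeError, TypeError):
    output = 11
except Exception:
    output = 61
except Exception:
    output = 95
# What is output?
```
61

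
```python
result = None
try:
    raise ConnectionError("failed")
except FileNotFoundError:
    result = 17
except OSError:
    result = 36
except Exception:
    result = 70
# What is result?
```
36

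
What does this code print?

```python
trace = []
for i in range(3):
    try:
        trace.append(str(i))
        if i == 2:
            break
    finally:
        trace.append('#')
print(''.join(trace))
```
0#1#2#

finally runs even when breaking out of loop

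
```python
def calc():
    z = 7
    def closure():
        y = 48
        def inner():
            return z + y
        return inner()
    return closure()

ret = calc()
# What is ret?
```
55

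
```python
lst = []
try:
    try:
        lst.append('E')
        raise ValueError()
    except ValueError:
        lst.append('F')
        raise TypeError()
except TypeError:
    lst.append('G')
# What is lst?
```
['E', 'F', 'G']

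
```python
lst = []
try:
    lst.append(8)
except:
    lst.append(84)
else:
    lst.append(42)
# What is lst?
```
[8, 42]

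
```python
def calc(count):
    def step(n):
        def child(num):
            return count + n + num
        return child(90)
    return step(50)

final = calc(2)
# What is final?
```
142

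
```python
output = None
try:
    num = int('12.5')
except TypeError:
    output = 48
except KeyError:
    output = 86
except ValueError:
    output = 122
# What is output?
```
122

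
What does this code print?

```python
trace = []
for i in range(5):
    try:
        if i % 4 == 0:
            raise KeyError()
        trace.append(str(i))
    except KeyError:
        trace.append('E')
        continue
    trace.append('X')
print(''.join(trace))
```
E1X2X3XE

continue in except skips rest of loop body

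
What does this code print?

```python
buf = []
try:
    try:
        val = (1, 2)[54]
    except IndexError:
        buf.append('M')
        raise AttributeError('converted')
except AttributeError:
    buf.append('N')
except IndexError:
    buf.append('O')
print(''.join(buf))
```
MN

New AttributeError raised, caught by outer AttributeError handler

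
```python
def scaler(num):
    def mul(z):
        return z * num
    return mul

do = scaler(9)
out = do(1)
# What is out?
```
9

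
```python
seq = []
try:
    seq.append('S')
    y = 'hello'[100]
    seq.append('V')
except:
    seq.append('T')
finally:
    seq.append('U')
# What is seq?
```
['S', 'T', 'U']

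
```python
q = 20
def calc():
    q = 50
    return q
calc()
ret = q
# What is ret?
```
20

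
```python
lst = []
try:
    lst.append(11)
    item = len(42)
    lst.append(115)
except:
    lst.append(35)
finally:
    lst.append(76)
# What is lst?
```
[11, 35, 76]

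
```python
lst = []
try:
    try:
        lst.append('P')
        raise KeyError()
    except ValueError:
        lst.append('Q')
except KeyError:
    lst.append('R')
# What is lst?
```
['P', 'R']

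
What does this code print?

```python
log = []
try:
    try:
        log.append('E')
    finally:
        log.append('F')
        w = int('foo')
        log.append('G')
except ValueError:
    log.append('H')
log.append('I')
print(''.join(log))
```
EFHI

Exception in inner finally caught by outer except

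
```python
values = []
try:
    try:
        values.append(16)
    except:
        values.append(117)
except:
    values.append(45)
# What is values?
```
[16]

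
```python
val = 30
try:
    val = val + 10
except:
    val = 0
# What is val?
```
40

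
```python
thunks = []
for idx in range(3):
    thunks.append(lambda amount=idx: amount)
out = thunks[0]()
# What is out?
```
0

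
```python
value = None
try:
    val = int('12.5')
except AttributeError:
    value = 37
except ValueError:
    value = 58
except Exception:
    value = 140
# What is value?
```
58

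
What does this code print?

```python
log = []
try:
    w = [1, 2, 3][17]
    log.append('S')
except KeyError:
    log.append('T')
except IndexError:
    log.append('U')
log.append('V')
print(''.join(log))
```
UV

IndexError is caught by its specific handler, not KeyError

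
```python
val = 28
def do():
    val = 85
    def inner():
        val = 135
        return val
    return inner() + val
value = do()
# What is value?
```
220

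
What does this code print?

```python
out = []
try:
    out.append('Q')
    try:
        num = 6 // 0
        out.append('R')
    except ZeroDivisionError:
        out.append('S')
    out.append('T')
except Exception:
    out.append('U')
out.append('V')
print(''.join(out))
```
QSTV

Inner exception caught by inner handler, outer continues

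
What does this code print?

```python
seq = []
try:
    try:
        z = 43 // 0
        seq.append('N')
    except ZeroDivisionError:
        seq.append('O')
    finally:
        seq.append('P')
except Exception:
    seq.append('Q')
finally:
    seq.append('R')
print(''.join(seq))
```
OPR

Both finally blocks run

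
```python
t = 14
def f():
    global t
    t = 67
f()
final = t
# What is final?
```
67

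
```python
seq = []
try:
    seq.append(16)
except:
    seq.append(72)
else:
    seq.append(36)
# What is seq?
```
[16, 36]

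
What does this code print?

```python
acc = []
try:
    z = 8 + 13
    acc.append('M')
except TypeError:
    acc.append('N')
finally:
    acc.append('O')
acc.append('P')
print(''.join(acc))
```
MOP

finally runs after normal execution too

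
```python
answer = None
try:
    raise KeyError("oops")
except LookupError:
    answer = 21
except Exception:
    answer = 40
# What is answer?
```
21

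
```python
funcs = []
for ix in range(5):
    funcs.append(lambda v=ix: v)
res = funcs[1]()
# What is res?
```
1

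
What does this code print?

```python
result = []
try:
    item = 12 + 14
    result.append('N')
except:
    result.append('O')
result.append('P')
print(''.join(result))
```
NP

No exception, try block completes normally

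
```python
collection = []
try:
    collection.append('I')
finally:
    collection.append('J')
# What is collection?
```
['I', 'J']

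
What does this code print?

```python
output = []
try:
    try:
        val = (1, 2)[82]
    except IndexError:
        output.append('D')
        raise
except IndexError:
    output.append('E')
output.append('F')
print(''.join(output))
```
DEF

raise without argument re-raises current exception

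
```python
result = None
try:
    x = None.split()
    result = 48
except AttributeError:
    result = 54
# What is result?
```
54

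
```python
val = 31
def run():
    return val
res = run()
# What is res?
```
31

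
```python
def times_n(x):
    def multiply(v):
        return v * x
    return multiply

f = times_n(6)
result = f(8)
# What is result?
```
48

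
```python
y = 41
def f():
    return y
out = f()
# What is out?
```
41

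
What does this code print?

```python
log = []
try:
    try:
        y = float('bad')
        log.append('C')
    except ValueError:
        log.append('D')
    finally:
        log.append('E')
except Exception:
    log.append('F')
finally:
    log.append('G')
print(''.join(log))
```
DEG

Both finally blocks run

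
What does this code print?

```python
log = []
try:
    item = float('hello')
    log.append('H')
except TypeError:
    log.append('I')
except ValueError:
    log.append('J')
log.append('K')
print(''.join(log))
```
JK

ValueError is caught by its specific handler, not TypeError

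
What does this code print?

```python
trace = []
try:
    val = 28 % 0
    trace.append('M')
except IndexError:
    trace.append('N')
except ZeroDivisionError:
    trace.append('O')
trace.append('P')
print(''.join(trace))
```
OP

ZeroDivisionError is caught by its specific handler, not IndexError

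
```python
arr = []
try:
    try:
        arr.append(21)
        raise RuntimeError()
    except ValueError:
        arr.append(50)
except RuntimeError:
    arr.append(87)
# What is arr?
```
[21, 87]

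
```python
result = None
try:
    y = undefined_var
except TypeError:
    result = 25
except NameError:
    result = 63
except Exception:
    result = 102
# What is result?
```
63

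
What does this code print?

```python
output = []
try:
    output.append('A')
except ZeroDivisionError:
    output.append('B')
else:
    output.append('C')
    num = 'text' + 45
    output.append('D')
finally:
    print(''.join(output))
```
AC

Try succeeds, else appends 'C', TypeError in else is uncaught, finally prints before exception propagates ('D' never appended)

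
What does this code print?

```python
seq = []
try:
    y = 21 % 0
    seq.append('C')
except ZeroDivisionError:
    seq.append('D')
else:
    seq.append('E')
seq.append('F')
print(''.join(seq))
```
DF

else block skipped when exception is caught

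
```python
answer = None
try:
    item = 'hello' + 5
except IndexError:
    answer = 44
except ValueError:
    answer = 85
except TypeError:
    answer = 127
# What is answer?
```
127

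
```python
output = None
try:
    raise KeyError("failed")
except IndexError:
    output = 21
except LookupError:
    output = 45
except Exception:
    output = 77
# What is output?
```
45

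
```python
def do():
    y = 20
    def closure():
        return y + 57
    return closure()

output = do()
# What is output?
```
77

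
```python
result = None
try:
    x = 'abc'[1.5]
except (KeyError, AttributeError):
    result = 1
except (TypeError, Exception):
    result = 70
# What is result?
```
70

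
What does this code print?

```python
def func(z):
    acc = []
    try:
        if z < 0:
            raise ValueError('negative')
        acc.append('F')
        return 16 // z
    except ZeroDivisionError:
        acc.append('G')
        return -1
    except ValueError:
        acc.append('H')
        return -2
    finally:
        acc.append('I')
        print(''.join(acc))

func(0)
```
FGI

z=0 causes ZeroDivisionError, caught, finally prints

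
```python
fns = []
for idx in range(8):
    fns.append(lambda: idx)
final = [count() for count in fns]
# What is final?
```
[7, 7, 7, 7, 7, 7, 7, 7]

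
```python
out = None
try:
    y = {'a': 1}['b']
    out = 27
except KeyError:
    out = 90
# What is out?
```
90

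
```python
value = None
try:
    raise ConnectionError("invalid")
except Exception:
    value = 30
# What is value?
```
30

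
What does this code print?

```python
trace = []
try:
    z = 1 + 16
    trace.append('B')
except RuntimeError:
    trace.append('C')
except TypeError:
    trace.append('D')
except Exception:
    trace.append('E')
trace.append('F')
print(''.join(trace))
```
BF

No exception, try block completes normally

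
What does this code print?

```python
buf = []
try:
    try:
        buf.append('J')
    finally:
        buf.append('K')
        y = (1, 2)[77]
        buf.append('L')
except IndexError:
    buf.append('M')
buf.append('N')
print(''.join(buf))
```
JKMN

Exception in inner finally caught by outer except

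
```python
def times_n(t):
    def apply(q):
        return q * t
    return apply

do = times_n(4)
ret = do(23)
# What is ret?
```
92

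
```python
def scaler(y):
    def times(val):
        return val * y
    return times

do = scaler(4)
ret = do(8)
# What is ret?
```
32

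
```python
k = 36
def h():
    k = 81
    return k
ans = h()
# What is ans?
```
81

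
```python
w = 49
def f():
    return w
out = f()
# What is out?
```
49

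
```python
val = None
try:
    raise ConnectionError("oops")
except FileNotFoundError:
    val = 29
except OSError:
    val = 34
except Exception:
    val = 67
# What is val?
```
34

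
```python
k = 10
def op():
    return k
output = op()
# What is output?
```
10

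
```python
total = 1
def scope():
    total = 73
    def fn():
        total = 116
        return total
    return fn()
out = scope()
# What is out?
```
116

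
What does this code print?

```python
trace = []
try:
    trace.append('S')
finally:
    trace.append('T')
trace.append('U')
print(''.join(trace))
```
STU

try/finally without except, no exception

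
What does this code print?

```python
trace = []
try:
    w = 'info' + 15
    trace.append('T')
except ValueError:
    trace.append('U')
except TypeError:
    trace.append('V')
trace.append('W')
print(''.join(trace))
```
VW

TypeError is caught by its specific handler, not ValueError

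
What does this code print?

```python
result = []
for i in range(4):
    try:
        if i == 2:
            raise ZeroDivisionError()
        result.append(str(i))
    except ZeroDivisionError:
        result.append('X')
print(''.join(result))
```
01X3

Exception on i=2 caught, loop continues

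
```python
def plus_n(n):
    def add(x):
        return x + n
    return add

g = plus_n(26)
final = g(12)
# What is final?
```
38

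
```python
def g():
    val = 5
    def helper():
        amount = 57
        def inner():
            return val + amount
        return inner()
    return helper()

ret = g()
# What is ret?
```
62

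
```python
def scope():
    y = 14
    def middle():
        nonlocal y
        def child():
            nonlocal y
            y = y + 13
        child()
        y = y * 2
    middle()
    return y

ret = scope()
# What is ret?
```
54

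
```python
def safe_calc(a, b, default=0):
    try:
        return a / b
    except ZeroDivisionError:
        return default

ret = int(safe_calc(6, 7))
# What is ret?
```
0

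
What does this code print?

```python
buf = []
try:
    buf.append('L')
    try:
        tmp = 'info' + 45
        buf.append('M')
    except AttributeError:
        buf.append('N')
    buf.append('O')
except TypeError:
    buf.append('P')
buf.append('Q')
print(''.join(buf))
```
LPQ

Inner handler doesn't match, propagates to outer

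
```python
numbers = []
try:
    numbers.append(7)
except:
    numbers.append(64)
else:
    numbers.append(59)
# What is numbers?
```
[7, 59]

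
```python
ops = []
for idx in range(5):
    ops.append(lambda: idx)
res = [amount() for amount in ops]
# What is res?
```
[4, 4, 4, 4, 4]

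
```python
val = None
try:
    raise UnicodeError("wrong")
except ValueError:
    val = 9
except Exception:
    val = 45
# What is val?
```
9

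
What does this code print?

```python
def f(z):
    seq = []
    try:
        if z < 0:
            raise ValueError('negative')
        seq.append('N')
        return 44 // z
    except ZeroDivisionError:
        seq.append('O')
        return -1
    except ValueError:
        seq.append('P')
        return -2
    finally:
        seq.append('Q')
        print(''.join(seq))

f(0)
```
NOQ

z=0 causes ZeroDivisionError, caught, finally prints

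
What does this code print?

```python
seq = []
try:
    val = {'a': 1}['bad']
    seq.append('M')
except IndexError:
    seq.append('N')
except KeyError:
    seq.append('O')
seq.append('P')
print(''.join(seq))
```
OP

KeyError is caught by its specific handler, not IndexError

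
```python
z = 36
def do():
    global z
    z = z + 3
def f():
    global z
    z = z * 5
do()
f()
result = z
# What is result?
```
195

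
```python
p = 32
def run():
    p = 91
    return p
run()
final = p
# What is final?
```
32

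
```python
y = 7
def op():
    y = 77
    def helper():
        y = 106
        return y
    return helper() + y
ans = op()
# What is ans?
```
183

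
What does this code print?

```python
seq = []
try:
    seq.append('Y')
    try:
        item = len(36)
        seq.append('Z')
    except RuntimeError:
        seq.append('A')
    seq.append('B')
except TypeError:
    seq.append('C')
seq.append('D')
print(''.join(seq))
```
YCD

Inner handler doesn't match, propagates to outer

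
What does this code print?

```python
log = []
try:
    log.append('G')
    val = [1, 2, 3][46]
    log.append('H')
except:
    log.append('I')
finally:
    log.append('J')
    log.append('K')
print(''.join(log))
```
GIJK

Code before exception runs, then except, then all of finally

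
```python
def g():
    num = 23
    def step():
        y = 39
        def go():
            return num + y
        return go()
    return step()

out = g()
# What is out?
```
62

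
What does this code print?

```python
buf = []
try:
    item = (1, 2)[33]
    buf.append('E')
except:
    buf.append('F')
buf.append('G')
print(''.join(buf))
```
FG

Exception raised in try, caught by bare except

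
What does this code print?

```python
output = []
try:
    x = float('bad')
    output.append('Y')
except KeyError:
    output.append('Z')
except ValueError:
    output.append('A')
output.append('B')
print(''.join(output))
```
AB

ValueError is caught by its specific handler, not KeyError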